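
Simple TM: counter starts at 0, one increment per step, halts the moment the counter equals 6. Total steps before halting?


Counter starts at 0. Counting sequence:
  Step 1: counter = 1
  Step 2: counter = 2
  Step 3: counter = 3
  Step 4: counter = 4
  Step 5: counter = 5
  Step 6: counter = 6
Counter reached 6 -> halt
Total steps = 6

6


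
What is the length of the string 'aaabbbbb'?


String: 'aaabbbbb'
Counting characters:
  'a' appears 3 time(s)
  'b' appears 5 time(s)
Total length = 3 + 5 = 8

8


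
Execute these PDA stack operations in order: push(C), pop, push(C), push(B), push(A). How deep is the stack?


Tracing stack operations:
  push(C) -> stack = [C], depth=1
  pop -> removed C, stack = [], depth=0
  push(C) -> stack = [C], depth=1
  push(B) -> stack = [C,B], depth=2
  push(A) -> stack = [C,B,A], depth=3
Final depth = 3

3


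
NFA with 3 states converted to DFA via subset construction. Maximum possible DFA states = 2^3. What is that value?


NFA has 3 states
Subset construction: each DFA state = subset of NFA states
Maximum subsets = 2^3
2^3 = 8

8


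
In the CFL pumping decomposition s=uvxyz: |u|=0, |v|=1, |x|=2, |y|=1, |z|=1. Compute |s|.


|s| = |u| + |v| + |x| + |y| + |z|
= 0 + 1 + 2 + 1 + 1
= 1 + 2 + 2
= 3 + 2
= 5

5


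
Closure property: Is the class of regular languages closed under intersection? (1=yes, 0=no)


Regular languages are closed under all standard operations:
- Union: Yes (product construction)
- Intersection: Yes (product construction)
- Complement: Yes (swap accept/reject)
- Concatenation: Yes (NFA construction)
Operation: intersection -> Closed

1


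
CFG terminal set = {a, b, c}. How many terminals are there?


Terminal symbols: a, b, c
Counting each: a (#1), b (#2), c (#3)
Total = 3

3


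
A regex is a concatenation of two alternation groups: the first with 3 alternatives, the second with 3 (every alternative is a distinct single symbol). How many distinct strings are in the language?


First group: 3 alternatives
Second group: 3 alternatives
Concatenation: each choice from group 1 pairs with each from group 2
Total = 3 x 3 = 9

9


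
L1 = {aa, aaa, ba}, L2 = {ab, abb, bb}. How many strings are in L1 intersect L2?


L1 = {aa, aaa, ba}
L2 = {ab, abb, bb}
Checking each string in L1 against L2:
  'aa': in L2? No
  'aaa': in L2? No
  'ba': in L2? No
Intersection = {}
|L1 ∩ L2| = 0

0


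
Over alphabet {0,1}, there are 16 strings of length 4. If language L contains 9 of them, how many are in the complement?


Alphabet: {0,1}
String length: 4
Total strings of length 4 = 2^4 = 16
Strings in L = 9
Complement = total - |L|
= 16 - 9
= 7

7


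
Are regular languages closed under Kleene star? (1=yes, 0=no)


Regular languages are closed under:
- Union (DFA product construction)
- Intersection (DFA product construction)
- Complement (swap accept/reject states)
- Concatenation (NFA construction)
- Kleene star (NFA construction)
Kleene star is in this list
Therefore: closed

1


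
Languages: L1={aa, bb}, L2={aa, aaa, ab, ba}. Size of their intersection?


L1 = {aa, bb}
L2 = {aa, aaa, ab, ba}
Checking each string in L1 against L2:
  'aa': in L2? Yes
  'bb': in L2? No
Intersection = {aa}
|L1 ∩ L2| = 1

1


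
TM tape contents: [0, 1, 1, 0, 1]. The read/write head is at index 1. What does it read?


Tape: [0, 1, 1, 0, 1]
Positions: 0 1 2 3 4
Values:    0 1 1 0 1
Head at position 1
tape[1] = 1

1


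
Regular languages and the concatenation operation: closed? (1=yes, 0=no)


Regular languages are closed under all standard operations:
- Union: Yes (product construction)
- Intersection: Yes (product construction)
- Complement: Yes (swap accept/reject)
- Concatenation: Yes (NFA construction)
Operation: concatenation -> Closed

1


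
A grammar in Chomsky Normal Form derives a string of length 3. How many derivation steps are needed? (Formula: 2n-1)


Chomsky Normal Form derivation:
String length n = 3
Each step either:
  - Splits a nonterminal into two (n-1 such steps)
  - Converts a nonterminal to terminal (n such steps)
Total = (n-1) + n = 2n - 1
= 2(3) - 1
= 6 - 1
= 5

5


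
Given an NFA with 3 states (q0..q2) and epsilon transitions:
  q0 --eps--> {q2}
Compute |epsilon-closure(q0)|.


Starting from q0
Initialize closure = {q0}
Follow epsilon from q0 -> add q2
Final closure: {q0, q2}
Size = 2

2


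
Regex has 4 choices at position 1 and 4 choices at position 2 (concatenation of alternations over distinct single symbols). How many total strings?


First group: 4 alternatives
Second group: 4 alternatives
Concatenation: each choice from group 1 pairs with each from group 2
Total = 4 x 4 = 16

16


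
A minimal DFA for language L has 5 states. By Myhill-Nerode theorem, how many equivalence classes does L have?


Myhill-Nerode theorem:
Number of equivalence classes = number of states in minimal DFA
Minimal DFA states = 5
Therefore equivalence classes = 5

5


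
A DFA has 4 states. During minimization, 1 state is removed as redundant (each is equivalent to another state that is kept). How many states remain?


Original DFA: 4 states
Redundant states removed: 1
Minimized states = original - removed
= 4 - 1
= 3

3


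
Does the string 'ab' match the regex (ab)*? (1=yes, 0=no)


Pattern: (ab)*
String: 'ab'
Pattern requires: zero or more repetitions of 'ab'
Pairs: ['ab']
All pairs are 'ab'? Yes
Result: 1

1


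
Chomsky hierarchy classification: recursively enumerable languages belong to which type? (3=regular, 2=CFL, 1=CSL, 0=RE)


Chomsky hierarchy levels:
  Type 3: Regular (DFA/NFA/regex)
  Type 2: Context-free (PDA)
  Type 1: Context-sensitive
  Type 0: Recursively enumerable (TM)
'recursively enumerable' corresponds to Type 0

0


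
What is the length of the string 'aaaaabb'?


String: 'aaaaabb'
Counting characters:
  'a' appears 5 time(s)
  'b' appears 2 time(s)
Total length = 5 + 2 = 7

7


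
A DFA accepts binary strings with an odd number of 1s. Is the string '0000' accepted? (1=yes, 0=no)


DFA has 2 states: q_even (start, accept=no) and q_odd
Processing string '0000' character by character:
  Position 0: read '0', 1-count=0 -> q_even (no change)
  Position 1: read '0', 1-count=0 -> q_even (no change)
  Position 2: read '0', 1-count=0 -> q_even (no change)
  Position 3: read '0', 1-count=0 -> q_even (no change)
Final state: q_even, total 1s = 0 (even); the DFA requires an odd count -> reject

0


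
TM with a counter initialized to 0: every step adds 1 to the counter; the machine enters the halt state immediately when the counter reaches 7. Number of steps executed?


Counter starts at 0. Counting sequence:
  Step 1: counter = 1
  Step 2: counter = 2
  Step 3: counter = 3
  Step 4: counter = 4
  Step 5: counter = 5
  Step 6: counter = 6
  Step 7: counter = 7
Counter reached 7 -> halt
Total steps = 7

7


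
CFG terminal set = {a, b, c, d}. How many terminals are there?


Terminal symbols: a, b, c, d
Counting each: a (#1), b (#2), c (#3), d (#4)
Total = 4

4


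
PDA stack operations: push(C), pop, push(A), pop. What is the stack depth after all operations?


Tracing stack operations:
  push(C) -> stack = [C], depth=1
  pop -> removed C, stack = [], depth=0
  push(A) -> stack = [A], depth=1
  pop -> removed A, stack = [], depth=0
Final depth = 0

0


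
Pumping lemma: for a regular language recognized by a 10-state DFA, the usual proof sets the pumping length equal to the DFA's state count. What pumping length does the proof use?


Pumping lemma for regular languages (standard proof):
Take p = |Q|, the number of DFA states.
Any string of length >= |Q| passes through |Q|+1 states while reading its first |Q| symbols,
so by pigeonhole some state repeats, giving the loop that can be pumped.
Here |Q| = 10
Therefore the proof uses p = 10

10


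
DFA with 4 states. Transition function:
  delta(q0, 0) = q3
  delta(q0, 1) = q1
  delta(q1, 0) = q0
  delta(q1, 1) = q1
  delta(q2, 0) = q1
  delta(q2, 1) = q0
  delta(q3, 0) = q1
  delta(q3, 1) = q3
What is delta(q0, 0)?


Looking up transition function:
delta(q0, 0) in the table
Row: q0, Column: 0
Result: q3

q3


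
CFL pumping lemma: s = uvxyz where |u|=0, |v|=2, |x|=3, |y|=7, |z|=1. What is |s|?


|s| = |u| + |v| + |x| + |y| + |z|
= 0 + 2 + 3 + 7 + 1
= 2 + 3 + 8
= 5 + 8
= 13

13


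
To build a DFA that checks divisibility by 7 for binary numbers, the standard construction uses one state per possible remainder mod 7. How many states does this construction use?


Divisibility by 7 is tracked via the remainder mod 7: 0, 1, ..., 6
The construction assigns one state to each remainder
Number of remainders = 7

7


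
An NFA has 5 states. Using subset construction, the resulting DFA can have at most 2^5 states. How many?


NFA has 5 states
Subset construction: each DFA state = subset of NFA states
Maximum subsets = 2^5
2^5 = 32

32


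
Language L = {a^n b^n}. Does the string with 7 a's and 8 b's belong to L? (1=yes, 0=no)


Language requires equal numbers of a's and b's
PDA pushes for each 'a', pops for each 'b'
Number of a's = 7
Number of b's = 8
7 != 8 -> Reject

0


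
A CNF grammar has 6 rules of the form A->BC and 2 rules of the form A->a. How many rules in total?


CNF allows two rule forms:
  A -> BC (binary): 6 rules
  A -> a (terminal): 2 rules
Total = 6 + 2 = 8

8


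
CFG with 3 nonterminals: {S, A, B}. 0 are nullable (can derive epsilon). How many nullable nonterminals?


Nonterminals: {S, A, B}
A nonterminal is nullable if it can derive epsilon
Counting nullable nonterminals: 0
Total nullable = 0

0


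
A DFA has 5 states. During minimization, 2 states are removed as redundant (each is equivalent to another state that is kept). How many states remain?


Original DFA: 5 states
Redundant states removed: 2
Minimized states = original - removed
= 5 - 2
= 3

3


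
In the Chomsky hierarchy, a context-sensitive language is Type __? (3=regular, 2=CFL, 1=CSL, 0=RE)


Chomsky hierarchy levels:
  Type 3: Regular (DFA/NFA/regex)
  Type 2: Context-free (PDA)
  Type 1: Context-sensitive
  Type 0: Recursively enumerable (TM)
'context-sensitive' corresponds to Type 1

1


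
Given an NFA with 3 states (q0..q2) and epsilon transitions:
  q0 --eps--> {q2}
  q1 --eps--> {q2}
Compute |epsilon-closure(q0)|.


Starting from q0
Initialize closure = {q0}
Follow epsilon from q0 -> add q2
Final closure: {q0, q2}
Size = 2

2


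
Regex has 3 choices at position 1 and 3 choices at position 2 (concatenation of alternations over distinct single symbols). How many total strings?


First group: 3 alternatives
Second group: 3 alternatives
Concatenation: each choice from group 1 pairs with each from group 2
Total = 3 x 3 = 9

9


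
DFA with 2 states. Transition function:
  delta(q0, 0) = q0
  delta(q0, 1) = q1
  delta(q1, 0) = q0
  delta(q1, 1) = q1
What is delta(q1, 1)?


Looking up transition function:
delta(q1, 1) in the table
Row: q1, Column: 1
Result: q1

q1


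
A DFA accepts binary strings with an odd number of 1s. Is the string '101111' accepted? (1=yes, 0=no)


DFA has 2 states: q_even (start, accept=no) and q_odd
Processing string '101111' character by character:
  Position 0: read '1', 1-count=1 -> q_odd
  Position 1: read '0', 1-count=1 -> q_odd (no change)
  Position 2: read '1', 1-count=2 -> q_even
  Position 3: read '1', 1-count=3 -> q_odd
  Position 4: read '1', 1-count=4 -> q_even
  Position 5: read '1', 1-count=5 -> q_odd
Final state: q_odd, total 1s = 5 (odd); the DFA requires an odd count -> accept

1


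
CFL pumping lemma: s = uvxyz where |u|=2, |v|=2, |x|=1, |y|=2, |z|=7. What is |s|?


|s| = |u| + |v| + |x| + |y| + |z|
= 2 + 2 + 1 + 2 + 7
= 4 + 1 + 9
= 5 + 9
= 14

14


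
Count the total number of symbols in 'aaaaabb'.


String: 'aaaaabb'
Counting characters:
  'a' appears 5 time(s)
  'b' appears 2 time(s)
Total length = 5 + 2 = 7

7


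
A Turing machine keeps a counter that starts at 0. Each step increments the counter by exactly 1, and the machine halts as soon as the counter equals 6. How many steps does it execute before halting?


Counter starts at 0. Counting sequence:
  Step 1: counter = 1
  Step 2: counter = 2
  Step 3: counter = 3
  Step 4: counter = 4
  Step 5: counter = 5
  Step 6: counter = 6
Counter reached 6 -> halt
Total steps = 6

6


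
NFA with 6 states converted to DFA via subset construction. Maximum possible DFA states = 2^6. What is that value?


NFA has 6 states
Subset construction: each DFA state = subset of NFA states
Maximum subsets = 2^6
2^6 = 64

64


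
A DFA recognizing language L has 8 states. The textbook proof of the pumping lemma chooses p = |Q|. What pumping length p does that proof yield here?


Pumping lemma for regular languages (standard proof):
Take p = |Q|, the number of DFA states.
Any string of length >= |Q| passes through |Q|+1 states while reading its first |Q| symbols,
so by pigeonhole some state repeats, giving the loop that can be pumped.
Here |Q| = 8
Therefore the proof uses p = 8

8


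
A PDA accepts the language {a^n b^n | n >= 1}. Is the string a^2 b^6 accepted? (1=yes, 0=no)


Language requires equal numbers of a's and b's
PDA pushes for each 'a', pops for each 'b'
Number of a's = 2
Number of b's = 6
2 != 6 -> Reject

0


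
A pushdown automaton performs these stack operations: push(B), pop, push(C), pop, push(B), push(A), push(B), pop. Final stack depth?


Tracing stack operations:
  push(B) -> stack = [B], depth=1
  pop -> removed B, stack = [], depth=0
  push(C) -> stack = [C], depth=1
  pop -> removed C, stack = [], depth=0
  push(B) -> stack = [B], depth=1
  push(A) -> stack = [B,A], depth=2
  push(B) -> stack = [B,A,B], depth=3
  pop -> removed B, stack = [B,A], depth=2
Final depth = 2

2


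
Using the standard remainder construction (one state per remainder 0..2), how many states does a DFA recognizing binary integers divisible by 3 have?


Divisibility by 3 is tracked via the remainder mod 3: 0, 1, ..., 2
The construction assigns one state to each remainder
Number of remainders = 3

3


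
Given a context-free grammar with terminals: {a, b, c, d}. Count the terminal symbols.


Terminal symbols: a, b, c, d
Counting each: a (#1), b (#2), c (#3), d (#4)
Total = 4

4


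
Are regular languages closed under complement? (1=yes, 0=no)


Regular languages are closed under all standard operations:
- Union: Yes (product construction)
- Intersection: Yes (product construction)
- Complement: Yes (swap accept/reject)
- Concatenation: Yes (NFA construction)
Operation: complement -> Closed

1


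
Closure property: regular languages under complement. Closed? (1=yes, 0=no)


Regular languages are closed under:
- Union (DFA product construction)
- Intersection (DFA product construction)
- Complement (swap accept/reject states)
- Concatenation (NFA construction)
- Kleene star (NFA construction)
complement is in this list
Therefore: closed

1


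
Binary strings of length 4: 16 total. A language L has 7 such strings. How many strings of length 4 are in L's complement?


Alphabet: {0,1}
String length: 4
Total strings of length 4 = 2^4 = 16
Strings in L = 7
Complement = total - |L|
= 16 - 7
= 9

9


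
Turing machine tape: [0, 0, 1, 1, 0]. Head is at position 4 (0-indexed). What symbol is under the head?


Tape: [0, 0, 1, 1, 0]
Positions: 0 1 2 3 4
Values:    0 0 1 1 0
Head at position 4
tape[4] = 0

0


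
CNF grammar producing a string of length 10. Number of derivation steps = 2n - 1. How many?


Chomsky Normal Form derivation:
String length n = 10
Each step either:
  - Splits a nonterminal into two (n-1 such steps)
  - Converts a nonterminal to terminal (n such steps)
Total = (n-1) + n = 2n - 1
= 2(10) - 1
= 20 - 1
= 19

19


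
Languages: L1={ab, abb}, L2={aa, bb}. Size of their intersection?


L1 = {ab, abb}
L2 = {aa, bb}
Checking each string in L1 against L2:
  'ab': in L2? No
  'abb': in L2? No
Intersection = {}
|L1 ∩ L2| = 0

0


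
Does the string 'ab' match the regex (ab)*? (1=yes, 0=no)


Pattern: (ab)*
String: 'ab'
Pattern requires: zero or more repetitions of 'ab'
Pairs: ['ab']
All pairs are 'ab'? Yes
Result: 1

1


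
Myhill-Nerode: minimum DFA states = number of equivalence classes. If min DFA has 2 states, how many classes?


Myhill-Nerode theorem:
Number of equivalence classes = number of states in minimal DFA
Minimal DFA states = 2
Therefore equivalence classes = 2

2


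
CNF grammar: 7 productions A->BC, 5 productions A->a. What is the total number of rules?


CNF allows two rule forms:
  A -> BC (binary): 7 rules
  A -> a (terminal): 5 rules
Total = 7 + 5 = 12

12


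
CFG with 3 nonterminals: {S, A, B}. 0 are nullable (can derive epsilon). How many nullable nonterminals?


Nonterminals: {S, A, B}
A nonterminal is nullable if it can derive epsilon
Counting nullable nonterminals: 0
Total nullable = 0

0


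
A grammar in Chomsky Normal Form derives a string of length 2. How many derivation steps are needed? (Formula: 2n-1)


Chomsky Normal Form derivation:
String length n = 2
Each step either:
  - Splits a nonterminal into two (n-1 such steps)
  - Converts a nonterminal to terminal (n such steps)
Total = (n-1) + n = 2n - 1
= 2(2) - 1
= 4 - 1
= 3

3


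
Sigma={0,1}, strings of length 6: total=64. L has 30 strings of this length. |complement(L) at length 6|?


Alphabet: {0,1}
String length: 6
Total strings of length 6 = 2^6 = 64
Strings in L = 30
Complement = total - |L|
= 64 - 30
= 34

34


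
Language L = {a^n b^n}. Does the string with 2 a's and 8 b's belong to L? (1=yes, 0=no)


Language requires equal numbers of a's and b's
PDA pushes for each 'a', pops for each 'b'
Number of a's = 2
Number of b's = 8
2 != 8 -> Reject

0


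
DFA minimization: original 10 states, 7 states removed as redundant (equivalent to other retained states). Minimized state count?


Original DFA: 10 states
Redundant states removed: 7
Minimized states = original - removed
= 10 - 7
= 3

3


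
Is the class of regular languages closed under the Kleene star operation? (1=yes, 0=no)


Regular languages are closed under:
- Union (DFA product construction)
- Intersection (DFA product construction)
- Complement (swap accept/reject states)
- Concatenation (NFA construction)
- Kleene star (NFA construction)
Kleene star is in this list
Therefore: closed

1


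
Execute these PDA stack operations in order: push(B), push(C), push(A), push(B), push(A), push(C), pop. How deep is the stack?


Tracing stack operations:
  push(B) -> stack = [B], depth=1
  push(C) -> stack = [B,C], depth=2
  push(A) -> stack = [B,C,A], depth=3
  push(B) -> stack = [B,C,A,B], depth=4
  push(A) -> stack = [B,C,A,B,A], depth=5
  push(C) -> stack = [B,C,A,B,A,C], depth=6
  pop -> removed C, stack = [B,C,A,B,A], depth=5
Final depth = 5

5


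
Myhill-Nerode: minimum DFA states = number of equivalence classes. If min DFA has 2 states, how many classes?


Myhill-Nerode theorem:
Number of equivalence classes = number of states in minimal DFA
Minimal DFA states = 2
Therefore equivalence classes = 2

2


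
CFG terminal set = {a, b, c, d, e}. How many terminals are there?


Terminal symbols: a, b, c, d, e
Counting each: a (#1), b (#2), c (#3), d (#4), e (#5)
Total = 5

5


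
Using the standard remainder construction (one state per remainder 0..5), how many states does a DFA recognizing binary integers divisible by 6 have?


Divisibility by 6 is tracked via the remainder mod 6: 0, 1, ..., 5
The construction assigns one state to each remainder
Number of remainders = 6

6


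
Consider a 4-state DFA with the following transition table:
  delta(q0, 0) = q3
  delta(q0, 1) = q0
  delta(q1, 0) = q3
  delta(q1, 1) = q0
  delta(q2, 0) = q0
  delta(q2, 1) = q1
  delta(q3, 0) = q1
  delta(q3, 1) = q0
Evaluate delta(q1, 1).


Looking up transition function:
delta(q1, 1) in the table
Row: q1, Column: 1
Result: q0

q0


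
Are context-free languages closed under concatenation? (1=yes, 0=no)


CFL closure properties:
  Closed under: union, concatenation, Kleene star
  NOT closed under: intersection, complement
Operation 'concatenation' is in closed list -> Yes (closed)

1


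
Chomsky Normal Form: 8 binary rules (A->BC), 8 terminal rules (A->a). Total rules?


CNF allows two rule forms:
  A -> BC (binary): 8 rules
  A -> a (terminal): 8 rules
Total = 8 + 8 = 16

16


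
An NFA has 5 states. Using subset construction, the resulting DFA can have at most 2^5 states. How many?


NFA has 5 states
Subset construction: each DFA state = subset of NFA states
Maximum subsets = 2^5
2^5 = 32

32


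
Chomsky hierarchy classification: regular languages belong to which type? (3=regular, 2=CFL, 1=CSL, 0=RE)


Chomsky hierarchy levels:
  Type 3: Regular (DFA/NFA/regex)
  Type 2: Context-free (PDA)
  Type 1: Context-sensitive
  Type 0: Recursively enumerable (TM)
'regular' corresponds to Type 3

3


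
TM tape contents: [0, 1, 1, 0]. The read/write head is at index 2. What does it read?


Tape: [0, 1, 1, 0]
Positions: 0 1 2 3
Values:    0 1 1 0
Head at position 2
tape[2] = 1

1


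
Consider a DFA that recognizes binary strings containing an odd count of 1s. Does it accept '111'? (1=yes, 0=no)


DFA has 2 states: q_even (start, accept=no) and q_odd
Processing string '111' character by character:
  Position 0: read '1', 1-count=1 -> q_odd
  Position 1: read '1', 1-count=2 -> q_even
  Position 2: read '1', 1-count=3 -> q_odd
Final state: q_odd, total 1s = 3 (odd); the DFA requires an odd count -> accept

1


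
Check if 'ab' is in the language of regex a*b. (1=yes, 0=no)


Pattern: a*b
String: 'ab'
Pattern requires: zero or more 'a's followed by exactly one 'b'
Found 1 leading 'a's
Remaining: 'b'
Remaining is exactly 'b' -> match
Result: 1

1


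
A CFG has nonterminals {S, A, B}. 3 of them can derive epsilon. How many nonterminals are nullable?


Nonterminals: {S, A, B}
A nonterminal is nullable if it can derive epsilon
Counting nullable nonterminals: 3
Total nullable = 3

3


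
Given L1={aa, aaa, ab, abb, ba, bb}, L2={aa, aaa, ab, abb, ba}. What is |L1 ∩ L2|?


L1 = {aa, aaa, ab, abb, ba, bb}
L2 = {aa, aaa, ab, abb, ba}
Checking each string in L1 against L2:
  'aa': in L2? Yes
  'aaa': in L2? Yes
  'ab': in L2? Yes
  'abb': in L2? Yes
  'ba': in L2? Yes
  'bb': in L2? No
Intersection = {aa, aaa, ab, abb, ba}
|L1 ∩ L2| = 5

5


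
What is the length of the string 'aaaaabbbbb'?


String: 'aaaaabbbbb'
Counting characters:
  'a' appears 5 time(s)
  'b' appears 5 time(s)
Total length = 5 + 5 = 10

10


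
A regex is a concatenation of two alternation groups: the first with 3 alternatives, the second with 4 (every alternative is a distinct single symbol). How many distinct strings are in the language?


First group: 3 alternatives
Second group: 4 alternatives
Concatenation: each choice from group 1 pairs with each from group 2
Total = 3 x 4 = 12

12


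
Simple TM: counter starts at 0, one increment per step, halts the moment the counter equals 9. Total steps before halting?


Counter starts at 0. Counting sequence:
  Step 1: counter = 1
  Step 2: counter = 2
  Step 3: counter = 3
  Step 4: counter = 4
  Step 5: counter = 5
  Step 6: counter = 6
  ...
  Step 9: counter = 9
Counter reached 9 -> halt
Total steps = 9

9


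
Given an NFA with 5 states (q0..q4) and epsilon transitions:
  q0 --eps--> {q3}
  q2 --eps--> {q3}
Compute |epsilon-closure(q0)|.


Starting from q0
Initialize closure = {q0}
Follow epsilon from q0 -> add q3
Final closure: {q0, q3}
Size = 2

2


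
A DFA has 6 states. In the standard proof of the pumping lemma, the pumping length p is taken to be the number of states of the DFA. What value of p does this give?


Pumping lemma for regular languages (standard proof):
Take p = |Q|, the number of DFA states.
Any string of length >= |Q| passes through |Q|+1 states while reading its first |Q| symbols,
so by pigeonhole some state repeats, giving the loop that can be pumped.
Here |Q| = 6
Therefore the proof uses p = 6

6


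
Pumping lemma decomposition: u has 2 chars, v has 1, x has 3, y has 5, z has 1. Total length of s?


|s| = |u| + |v| + |x| + |y| + |z|
= 2 + 1 + 3 + 5 + 1
= 3 + 3 + 6
= 6 + 6
= 12

12


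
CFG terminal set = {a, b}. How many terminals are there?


Terminal symbols: a, b
Counting each: a (#1), b (#2)
Total = 2

2


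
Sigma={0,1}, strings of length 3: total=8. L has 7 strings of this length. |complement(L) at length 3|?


Alphabet: {0,1}
String length: 3
Total strings of length 3 = 2^3 = 8
Strings in L = 7
Complement = total - |L|
= 8 - 7
= 1

1


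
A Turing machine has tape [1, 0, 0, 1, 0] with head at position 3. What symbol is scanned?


Tape: [1, 0, 0, 1, 0]
Positions: 0 1 2 3 4
Values:    1 0 0 1 0
Head at position 3
tape[3] = 1

1


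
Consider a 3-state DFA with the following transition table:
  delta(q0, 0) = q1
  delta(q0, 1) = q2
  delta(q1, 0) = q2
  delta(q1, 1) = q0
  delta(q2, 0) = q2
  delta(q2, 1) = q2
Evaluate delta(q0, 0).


Looking up transition function:
delta(q0, 0) in the table
Row: q0, Column: 0
Result: q1

q1


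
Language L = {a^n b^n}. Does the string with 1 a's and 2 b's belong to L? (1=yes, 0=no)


Language requires equal numbers of a's and b's
PDA pushes for each 'a', pops for each 'b'
Number of a's = 1
Number of b's = 2
1 != 2 -> Reject

0


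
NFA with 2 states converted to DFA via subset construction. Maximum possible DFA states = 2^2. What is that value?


NFA has 2 states
Subset construction: each DFA state = subset of NFA states
Maximum subsets = 2^2
2^2 = 4

4


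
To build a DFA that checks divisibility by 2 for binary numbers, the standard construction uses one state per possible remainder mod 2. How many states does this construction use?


Divisibility by 2 is tracked via the remainder mod 2: 0, 1, ..., 1
The construction assigns one state to each remainder
Number of remainders = 2

2


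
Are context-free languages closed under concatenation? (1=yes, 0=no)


CFL closure properties:
  Closed under: union, concatenation, Kleene star
  NOT closed under: intersection, complement
Operation 'concatenation' is in closed list -> Yes (closed)

1


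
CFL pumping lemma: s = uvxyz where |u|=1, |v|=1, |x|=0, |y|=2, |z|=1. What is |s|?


|s| = |u| + |v| + |x| + |y| + |z|
= 1 + 1 + 0 + 2 + 1
= 2 + 0 + 3
= 2 + 3
= 5

5


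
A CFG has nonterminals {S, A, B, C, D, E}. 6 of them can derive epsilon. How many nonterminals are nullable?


Nonterminals: {S, A, B, C, D, E}
A nonterminal is nullable if it can derive epsilon
Counting nullable nonterminals: 6
Total nullable = 6

6


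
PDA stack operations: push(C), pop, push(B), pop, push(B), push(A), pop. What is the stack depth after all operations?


Tracing stack operations:
  push(C) -> stack = [C], depth=1
  pop -> removed C, stack = [], depth=0
  push(B) -> stack = [B], depth=1
  pop -> removed B, stack = [], depth=0
  push(B) -> stack = [B], depth=1
  push(A) -> stack = [B,A], depth=2
  pop -> removed A, stack = [B], depth=1
Final depth = 1

1


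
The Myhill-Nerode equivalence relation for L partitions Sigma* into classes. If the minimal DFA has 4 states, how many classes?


Myhill-Nerode theorem:
Number of equivalence classes = number of states in minimal DFA
Minimal DFA states = 4
Therefore equivalence classes = 4

4


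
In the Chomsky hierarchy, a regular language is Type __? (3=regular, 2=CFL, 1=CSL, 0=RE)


Chomsky hierarchy levels:
  Type 3: Regular (DFA/NFA/regex)
  Type 2: Context-free (PDA)
  Type 1: Context-sensitive
  Type 0: Recursively enumerable (TM)
'regular' corresponds to Type 3

3


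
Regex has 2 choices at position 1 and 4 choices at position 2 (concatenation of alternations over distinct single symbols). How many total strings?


First group: 2 alternatives
Second group: 4 alternatives
Concatenation: each choice from group 1 pairs with each from group 2
Total = 2 x 4 = 8

8


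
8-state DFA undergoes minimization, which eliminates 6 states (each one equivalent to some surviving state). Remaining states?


Original DFA: 8 states
Redundant states removed: 6
Minimized states = original - removed
= 8 - 6
= 2

2


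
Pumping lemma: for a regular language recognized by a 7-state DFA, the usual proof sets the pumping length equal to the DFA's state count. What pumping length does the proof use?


Pumping lemma for regular languages (standard proof):
Take p = |Q|, the number of DFA states.
Any string of length >= |Q| passes through |Q|+1 states while reading its first |Q| symbols,
so by pigeonhole some state repeats, giving the loop that can be pumped.
Here |Q| = 7
Therefore the proof uses p = 7

7


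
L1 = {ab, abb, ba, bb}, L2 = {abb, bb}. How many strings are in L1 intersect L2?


L1 = {ab, abb, ba, bb}
L2 = {abb, bb}
Checking each string in L1 against L2:
  'ab': in L2? No
  'abb': in L2? Yes
  'ba': in L2? No
  'bb': in L2? Yes
Intersection = {abb, bb}
|L1 ∩ L2| = 2

2


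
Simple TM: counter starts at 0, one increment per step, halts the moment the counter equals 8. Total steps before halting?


Counter starts at 0. Counting sequence:
  Step 1: counter = 1
  Step 2: counter = 2
  Step 3: counter = 3
  Step 4: counter = 4
  Step 5: counter = 5
  Step 6: counter = 6
  Step 7: counter = 7
  Step 8: counter = 8
Counter reached 8 -> halt
Total steps = 8

8


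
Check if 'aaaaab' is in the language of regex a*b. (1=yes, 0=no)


Pattern: a*b
String: 'aaaaab'
Pattern requires: zero or more 'a's followed by exactly one 'b'
Found 5 leading 'a's
Remaining: 'b'
Remaining is exactly 'b' -> match
Result: 1

1


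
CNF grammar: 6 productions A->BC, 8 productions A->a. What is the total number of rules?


CNF allows two rule forms:
  A -> BC (binary): 6 rules
  A -> a (terminal): 8 rules
Total = 6 + 8 = 14

14


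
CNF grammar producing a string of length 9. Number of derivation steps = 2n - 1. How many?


Chomsky Normal Form derivation:
String length n = 9
Each step either:
  - Splits a nonterminal into two (n-1 such steps)
  - Converts a nonterminal to terminal (n such steps)
Total = (n-1) + n = 2n - 1
= 2(9) - 1
= 18 - 1
= 17

17


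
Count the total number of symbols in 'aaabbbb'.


String: 'aaabbbb'
Counting characters:
  'a' appears 3 time(s)
  'b' appears 4 time(s)
Total length = 3 + 4 = 7

7


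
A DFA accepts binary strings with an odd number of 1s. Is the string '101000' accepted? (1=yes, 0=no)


DFA has 2 states: q_even (start, accept=no) and q_odd
Processing string '101000' character by character:
  Position 0: read '1', 1-count=1 -> q_odd
  Position 1: read '0', 1-count=1 -> q_odd (no change)
  Position 2: read '1', 1-count=2 -> q_even
  Position 3: read '0', 1-count=2 -> q_even (no change)
  Position 4: read '0', 1-count=2 -> q_even (no change)
  Position 5: read '0', 1-count=2 -> q_even (no change)
Final state: q_even, total 1s = 2 (even); the DFA requires an odd count -> reject

0


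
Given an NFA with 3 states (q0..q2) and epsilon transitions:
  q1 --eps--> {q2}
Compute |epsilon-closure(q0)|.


Starting from q0
Initialize closure = {q0}
q0 has no outgoing epsilon transitions -> nothing to add
Final closure: {q0}
Size = 1

1


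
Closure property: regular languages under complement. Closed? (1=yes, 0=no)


Regular languages are closed under:
- Union (DFA product construction)
- Intersection (DFA product construction)
- Complement (swap accept/reject states)
- Concatenation (NFA construction)
- Kleene star (NFA construction)
complement is in this list
Therefore: closed

1


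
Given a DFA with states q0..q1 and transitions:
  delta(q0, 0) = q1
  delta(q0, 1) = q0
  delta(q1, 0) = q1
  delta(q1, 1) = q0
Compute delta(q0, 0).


Looking up transition function:
delta(q0, 0) in the table
Row: q0, Column: 0
Result: q1

q1


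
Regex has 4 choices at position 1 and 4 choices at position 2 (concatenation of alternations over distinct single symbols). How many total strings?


First group: 4 alternatives
Second group: 4 alternatives
Concatenation: each choice from group 1 pairs with each from group 2
Total = 4 x 4 = 16

16


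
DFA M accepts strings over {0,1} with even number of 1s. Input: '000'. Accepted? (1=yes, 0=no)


DFA has 2 states: q_even (start, accept=yes) and q_odd
Processing string '000' character by character:
  Position 0: read '0', 1-count=0 -> q_even (no change)
  Position 1: read '0', 1-count=0 -> q_even (no change)
  Position 2: read '0', 1-count=0 -> q_even (no change)
Final state: q_even, total 1s = 0 (even); the DFA requires an even count -> accept

1


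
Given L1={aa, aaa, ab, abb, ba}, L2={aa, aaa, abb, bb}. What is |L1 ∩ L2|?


L1 = {aa, aaa, ab, abb, ba}
L2 = {aa, aaa, abb, bb}
Checking each string in L1 against L2:
  'aa': in L2? Yes
  'aaa': in L2? Yes
  'ab': in L2? No
  'abb': in L2? Yes
  'ba': in L2? No
Intersection = {aa, aaa, abb}
|L1 ∩ L2| = 3

3


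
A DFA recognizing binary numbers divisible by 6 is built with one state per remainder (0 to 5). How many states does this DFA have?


Divisibility by 6 is tracked via the remainder mod 6: 0, 1, ..., 5
The construction assigns one state to each remainder
Number of remainders = 6

6


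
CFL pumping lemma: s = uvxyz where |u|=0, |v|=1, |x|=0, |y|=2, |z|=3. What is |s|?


|s| = |u| + |v| + |x| + |y| + |z|
= 0 + 1 + 0 + 2 + 3
= 1 + 0 + 5
= 1 + 5
= 6

6


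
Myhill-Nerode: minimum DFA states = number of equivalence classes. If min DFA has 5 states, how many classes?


Myhill-Nerode theorem:
Number of equivalence classes = number of states in minimal DFA
Minimal DFA states = 5
Therefore equivalence classes = 5

5


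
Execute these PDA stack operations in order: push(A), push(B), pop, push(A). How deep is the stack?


Tracing stack operations:
  push(A) -> stack = [A], depth=1
  push(B) -> stack = [A,B], depth=2
  pop -> removed B, stack = [A], depth=1
  push(A) -> stack = [A,A], depth=2
Final depth = 2

2


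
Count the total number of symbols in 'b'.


String: 'b'
Counting characters:
  'b' appears 1 time(s)
Total length = 0 + 1 = 1

1


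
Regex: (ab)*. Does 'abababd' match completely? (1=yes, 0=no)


Pattern: (ab)*
String: 'abababd'
Pattern requires: zero or more repetitions of 'ab'
Length 7 is odd -> cannot be (ab)* -> no match
Result: 0

0


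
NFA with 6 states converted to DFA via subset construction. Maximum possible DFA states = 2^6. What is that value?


NFA has 6 states
Subset construction: each DFA state = subset of NFA states
Maximum subsets = 2^6
2^6 = 64

64


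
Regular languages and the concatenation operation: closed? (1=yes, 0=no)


Regular languages are closed under all standard operations:
- Union: Yes (product construction)
- Intersection: Yes (product construction)
- Complement: Yes (swap accept/reject)
- Concatenation: Yes (NFA construction)
Operation: concatenation -> Closed

1


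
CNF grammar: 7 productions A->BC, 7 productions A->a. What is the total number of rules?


CNF allows two rule forms:
  A -> BC (binary): 7 rules
  A -> a (terminal): 7 rules
Total = 7 + 7 = 14

14


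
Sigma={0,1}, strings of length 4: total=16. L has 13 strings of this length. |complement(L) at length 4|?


Alphabet: {0,1}
String length: 4
Total strings of length 4 = 2^4 = 16
Strings in L = 13
Complement = total - |L|
= 16 - 13
= 3

3


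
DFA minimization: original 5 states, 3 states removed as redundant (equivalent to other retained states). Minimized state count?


Original DFA: 5 states
Redundant states removed: 3
Minimized states = original - removed
= 5 - 3
= 2

2


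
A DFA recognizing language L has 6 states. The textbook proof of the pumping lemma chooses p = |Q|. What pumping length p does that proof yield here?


Pumping lemma for regular languages (standard proof):
Take p = |Q|, the number of DFA states.
Any string of length >= |Q| passes through |Q|+1 states while reading its first |Q| symbols,
so by pigeonhole some state repeats, giving the loop that can be pumped.
Here |Q| = 6
Therefore the proof uses p = 6

6


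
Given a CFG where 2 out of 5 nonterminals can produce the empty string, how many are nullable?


Nonterminals: {S, A, B, C, D}
A nonterminal is nullable if it can derive epsilon
Counting nullable nonterminals: 2
Total nullable = 2

2


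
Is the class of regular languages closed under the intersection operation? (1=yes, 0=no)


Regular languages are closed under:
- Union (DFA product construction)
- Intersection (DFA product construction)
- Complement (swap accept/reject states)
- Concatenation (NFA construction)
- Kleene star (NFA construction)
intersection is in this list
Therefore: closed

1


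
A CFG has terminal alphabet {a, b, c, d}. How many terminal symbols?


Terminal symbols: a, b, c, d
Counting each: a (#1), b (#2), c (#3), d (#4)
Total = 4

4


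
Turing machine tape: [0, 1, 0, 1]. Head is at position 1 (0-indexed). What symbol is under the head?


Tape: [0, 1, 0, 1]
Positions: 0 1 2 3
Values:    0 1 0 1
Head at position 1
tape[1] = 1

1


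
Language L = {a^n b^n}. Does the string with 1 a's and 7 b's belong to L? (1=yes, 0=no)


Language requires equal numbers of a's and b's
PDA pushes for each 'a', pops for each 'b'
Number of a's = 1
Number of b's = 7
1 != 7 -> Reject

0


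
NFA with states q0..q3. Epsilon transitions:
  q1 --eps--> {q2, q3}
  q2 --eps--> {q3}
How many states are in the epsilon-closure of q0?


Starting from q0
Initialize closure = {q0}
q0 has no outgoing epsilon transitions -> nothing to add
Final closure: {q0}
Size = 1

1


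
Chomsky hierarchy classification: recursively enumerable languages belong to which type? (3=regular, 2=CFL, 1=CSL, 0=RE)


Chomsky hierarchy levels:
  Type 3: Regular (DFA/NFA/regex)
  Type 2: Context-free (PDA)
  Type 1: Context-sensitive
  Type 0: Recursively enumerable (TM)
'recursively enumerable' corresponds to Type 0

0


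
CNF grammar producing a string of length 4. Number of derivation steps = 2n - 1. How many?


Chomsky Normal Form derivation:
String length n = 4
Each step either:
  - Splits a nonterminal into two (n-1 such steps)
  - Converts a nonterminal to terminal (n such steps)
Total = (n-1) + n = 2n - 1
= 2(4) - 1
= 8 - 1
= 7

7


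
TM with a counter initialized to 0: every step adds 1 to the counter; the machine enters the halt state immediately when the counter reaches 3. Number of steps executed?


Counter starts at 0. Counting sequence:
  Step 1: counter = 1
  Step 2: counter = 2
  Step 3: counter = 3
Counter reached 3 -> halt
Total steps = 3

3


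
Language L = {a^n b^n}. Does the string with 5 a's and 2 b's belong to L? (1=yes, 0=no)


Language requires equal numbers of a's and b's
PDA pushes for each 'a', pops for each 'b'
Number of a's = 5
Number of b's = 2
5 != 2 -> Reject

0


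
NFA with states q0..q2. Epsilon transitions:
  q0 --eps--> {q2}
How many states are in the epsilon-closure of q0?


Starting from q0
Initialize closure = {q0}
Follow epsilon from q0 -> add q2
Final closure: {q0, q2}
Size = 2

2


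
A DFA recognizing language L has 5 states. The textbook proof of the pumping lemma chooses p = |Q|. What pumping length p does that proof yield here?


Pumping lemma for regular languages (standard proof):
Take p = |Q|, the number of DFA states.
Any string of length >= |Q| passes through |Q|+1 states while reading its first |Q| symbols,
so by pigeonhole some state repeats, giving the loop that can be pumped.
Here |Q| = 5
Therefore the proof uses p = 5

5


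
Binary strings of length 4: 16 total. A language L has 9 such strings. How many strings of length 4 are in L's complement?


Alphabet: {0,1}
String length: 4
Total strings of length 4 = 2^4 = 16
Strings in L = 9
Complement = total - |L|
= 16 - 9
= 7

7
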